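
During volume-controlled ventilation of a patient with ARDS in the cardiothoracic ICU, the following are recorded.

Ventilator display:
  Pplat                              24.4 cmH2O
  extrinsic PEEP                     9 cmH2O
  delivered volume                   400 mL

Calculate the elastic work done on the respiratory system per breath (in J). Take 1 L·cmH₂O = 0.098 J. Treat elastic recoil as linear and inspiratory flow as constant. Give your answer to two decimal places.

Elastic work ≈ ½ × (Pplat − PEEP) × Vt = 0.5 × (24.4 − 9) × 0.400 L = 0.5 × 15.4 × 0.400 = 3.08 L·cmH2O.
× 0.098 J/(L·cmH2O) → 0.3018 J.

0.30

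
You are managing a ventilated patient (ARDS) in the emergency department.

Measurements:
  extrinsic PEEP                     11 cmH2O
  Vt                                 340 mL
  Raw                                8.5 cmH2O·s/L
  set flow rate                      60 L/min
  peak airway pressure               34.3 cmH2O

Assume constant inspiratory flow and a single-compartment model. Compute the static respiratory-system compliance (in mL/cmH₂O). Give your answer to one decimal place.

23.0

Flow: 60 L/min ÷ 60 = 1 L/s.
Equation of motion (constant flow): PIP = Vt/C + R·V̇ + PEEP.
Vt/C = PIP − R·V̇ − PEEP = 34.3 − 8.5×1 − 11 = 34.3 − 8.5 − 11 = 14.8 cmH2O.
C = Vt / 14.8 = 340 / 14.8 = 22.973 mL/cmH2O.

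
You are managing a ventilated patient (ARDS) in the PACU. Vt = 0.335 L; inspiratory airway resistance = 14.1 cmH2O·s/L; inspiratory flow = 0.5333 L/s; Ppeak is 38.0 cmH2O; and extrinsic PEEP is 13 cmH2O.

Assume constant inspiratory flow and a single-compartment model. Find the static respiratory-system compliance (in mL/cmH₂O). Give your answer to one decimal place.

Equation of motion (constant flow): PIP = Vt/C + R·V̇ + PEEP.
Vt/C = PIP − R·V̇ − PEEP = 38.0 − 14.1×0.5333 − 13 = 38.0 − 7.52 − 13 = 17.48 cmH2O.
C = Vt / 17.48 = 335 / 17.48 = 19.165 mL/cmH2O.

19.2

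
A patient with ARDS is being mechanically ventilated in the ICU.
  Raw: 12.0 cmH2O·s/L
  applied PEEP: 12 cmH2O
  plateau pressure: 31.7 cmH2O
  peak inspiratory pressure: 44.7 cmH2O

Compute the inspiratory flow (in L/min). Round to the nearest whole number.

flow = (PIP − Pplat) / Raw = (44.7 − 31.7) / 12.0 = 1.083 L/s × 60 = 64.98 L/min.

65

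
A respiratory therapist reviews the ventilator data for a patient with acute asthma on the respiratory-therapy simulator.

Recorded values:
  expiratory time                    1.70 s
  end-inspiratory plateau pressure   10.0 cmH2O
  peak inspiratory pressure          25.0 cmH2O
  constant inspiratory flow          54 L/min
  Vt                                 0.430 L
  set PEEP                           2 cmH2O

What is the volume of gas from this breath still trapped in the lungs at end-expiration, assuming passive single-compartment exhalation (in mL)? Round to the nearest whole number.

Flow: 54 L/min ÷ 60 = 0.9 L/s.
R = (PIP − Pplat)/V̇ = (25.0 − 10.0) / 0.9 = 15.0/0.9 = 16.667 cmH2O·s/L.
C = Vt/(Pplat − PEEP) = 430.0 / (10.0 − 2) = 430.0/8.0 = 53.75 mL/cmH2O.
τ = R × C = 16.667 × 0.05375 L/cmH2O = 0.8959 s.
Fraction remaining = e^(−Te/τ) = e^(−1.70/0.8959) = 0.1499.
Trapped volume = 430.0 × 0.1499 = 64.457 mL.

64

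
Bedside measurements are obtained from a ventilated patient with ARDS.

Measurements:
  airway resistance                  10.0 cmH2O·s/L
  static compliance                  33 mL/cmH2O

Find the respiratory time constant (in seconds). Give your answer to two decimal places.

0.33

τ = R × C = 10.0 × 33 mL/cmH2O = 10.0 × 0.033 L/cmH2O = 0.33 s.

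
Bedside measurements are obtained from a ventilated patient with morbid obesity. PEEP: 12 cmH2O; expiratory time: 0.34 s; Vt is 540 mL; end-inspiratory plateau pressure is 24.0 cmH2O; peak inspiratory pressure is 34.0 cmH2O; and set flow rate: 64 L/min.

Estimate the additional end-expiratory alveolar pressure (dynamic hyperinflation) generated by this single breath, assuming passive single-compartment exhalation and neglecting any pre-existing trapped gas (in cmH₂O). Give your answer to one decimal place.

Flow: 64 L/min ÷ 60 = 1.0667 L/s.
R = (PIP − Pplat)/V̇ = (34.0 − 24.0) / 1.0667 = 10.0/1.0667 = 9.375 cmH2O·s/L.
C = Vt/(Pplat − PEEP) = 540.0 / (24.0 − 12) = 540.0/12.0 = 45.0 mL/cmH2O.
τ = R × C = 9.375 × 0.045 L/cmH2O = 0.4219 s.
Fraction remaining = e^(−Te/τ) = e^(−0.34/0.4219) = 0.4467; trapped volume = 540.0 × 0.4467 = 241.22 mL.
Additional alveolar pressure from trapping ≈ V_trapped / C = 241.22 / 45.0 = 5.36 cmH2O.

5.4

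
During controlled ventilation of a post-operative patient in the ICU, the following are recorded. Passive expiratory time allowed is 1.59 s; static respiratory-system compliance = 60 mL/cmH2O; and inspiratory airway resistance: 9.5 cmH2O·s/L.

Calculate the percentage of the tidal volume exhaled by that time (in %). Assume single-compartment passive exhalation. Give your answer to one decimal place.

τ = R × C = 9.5 × 60 mL/cmH2O = 9.5 × 0.060 L/cmH2O = 0.57 s.
Passive exhalation: V(t)/V₀ = e^(−t/τ) = e^(−1.59/0.57) = 0.06145.
Fraction exhaled = 1 − 0.06145 = 0.9386 → 93.86%.

93.9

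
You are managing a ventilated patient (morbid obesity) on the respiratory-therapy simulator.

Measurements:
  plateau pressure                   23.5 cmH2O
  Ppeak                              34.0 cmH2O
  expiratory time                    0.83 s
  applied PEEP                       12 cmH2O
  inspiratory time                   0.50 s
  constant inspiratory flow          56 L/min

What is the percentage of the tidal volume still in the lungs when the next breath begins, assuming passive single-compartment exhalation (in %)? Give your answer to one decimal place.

Flow: 56 L/min ÷ 60 = 0.9333 L/s.
Vt = flow × Ti = 0.9333 L/s × 0.50 s × 1000 mL/L = 466.65 mL.
R = (PIP − Pplat)/V̇ = (34.0 − 23.5) / 0.9333 = 10.5/0.9333 = 11.25 cmH2O·s/L.
C = Vt/(Pplat − PEEP) = 466.65 / (23.5 − 12) = 466.65/11.5 = 40.578 mL/cmH2O.
τ = R × C = 11.25 × 0.04058 L/cmH2O = 0.4565 s.
Fraction remaining at end-expiration = e^(−Te/τ) = e^(−0.83/0.4565) = 0.1623 → 16.23%.

16.2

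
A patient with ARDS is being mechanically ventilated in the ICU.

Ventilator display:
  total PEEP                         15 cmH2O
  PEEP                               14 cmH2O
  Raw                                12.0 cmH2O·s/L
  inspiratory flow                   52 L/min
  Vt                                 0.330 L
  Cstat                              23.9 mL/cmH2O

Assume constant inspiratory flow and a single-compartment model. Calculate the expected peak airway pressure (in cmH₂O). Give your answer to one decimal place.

39.2

Flow: 52 L/min ÷ 60 = 0.8667 L/s.
Total PEEP = 15 cmH2O (set 14 + intrinsic 1); this is the baseline alveolar pressure.
Equation of motion (constant flow): PIP = Vt/C + R·V̇ + PEEP.
PIP = 330/23.9 + 12.0×0.8667 + 15 = 13.808 + 10.4 + 15 = 39.208 cmH2O.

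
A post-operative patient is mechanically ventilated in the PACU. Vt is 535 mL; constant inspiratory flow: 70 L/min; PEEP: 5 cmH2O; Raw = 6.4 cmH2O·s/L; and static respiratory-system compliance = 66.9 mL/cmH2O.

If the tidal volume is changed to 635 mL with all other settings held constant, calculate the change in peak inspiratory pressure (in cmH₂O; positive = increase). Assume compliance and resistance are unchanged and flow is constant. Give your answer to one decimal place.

PIP = Vt/C + R·V̇ + PEEP (constant-flow equation of motion).
Only the elastic term changes: ΔPIP = ΔVt / C = (635 − 535) / 66.9 = 1.495 cmH2O.

1.5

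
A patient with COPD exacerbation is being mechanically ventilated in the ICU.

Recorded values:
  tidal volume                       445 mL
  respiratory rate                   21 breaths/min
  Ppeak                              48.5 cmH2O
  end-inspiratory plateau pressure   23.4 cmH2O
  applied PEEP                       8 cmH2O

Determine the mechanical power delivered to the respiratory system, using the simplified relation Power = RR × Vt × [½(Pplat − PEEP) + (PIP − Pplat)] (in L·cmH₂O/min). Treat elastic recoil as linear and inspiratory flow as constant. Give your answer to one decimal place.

Per-breath work = Vt × [½(Pplat−PEEP) + (PIP−Pplat)] = 0.445 × [0.5×15.4 + 25.1] = 0.445 × 32.8 = 14.596 L·cmH2O.
Power = 21 × 14.596 = 306.52 L·cmH2O/min.

306.5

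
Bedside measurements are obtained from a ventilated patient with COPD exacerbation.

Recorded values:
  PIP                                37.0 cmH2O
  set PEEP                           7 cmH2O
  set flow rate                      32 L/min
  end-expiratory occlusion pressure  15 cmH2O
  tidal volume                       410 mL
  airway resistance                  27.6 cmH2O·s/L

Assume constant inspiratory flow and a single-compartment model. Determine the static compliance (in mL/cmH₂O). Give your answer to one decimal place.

56.3

Flow: 32 L/min ÷ 60 = 0.5333 L/s.
Total PEEP = 15 cmH2O (set 7 + intrinsic 8); this is the baseline alveolar pressure.
Equation of motion (constant flow): PIP = Vt/C + R·V̇ + PEEP.
Vt/C = PIP − R·V̇ − PEEP = 37.0 − 27.6×0.5333 − 15 = 37.0 − 14.719 − 15 = 7.281 cmH2O.
C = Vt / 7.281 = 410 / 7.281 = 56.311 mL/cmH2O.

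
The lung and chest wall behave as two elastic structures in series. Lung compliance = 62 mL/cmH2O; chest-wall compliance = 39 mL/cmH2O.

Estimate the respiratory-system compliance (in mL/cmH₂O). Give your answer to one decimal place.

Lung and chest wall are elastances in series: 1/Crs = 1/CL + 1/Ccw.
1/Crs = 1/62 + 1/39 = 0.04177.
Crs = 23.941 mL/cmH2O.

23.9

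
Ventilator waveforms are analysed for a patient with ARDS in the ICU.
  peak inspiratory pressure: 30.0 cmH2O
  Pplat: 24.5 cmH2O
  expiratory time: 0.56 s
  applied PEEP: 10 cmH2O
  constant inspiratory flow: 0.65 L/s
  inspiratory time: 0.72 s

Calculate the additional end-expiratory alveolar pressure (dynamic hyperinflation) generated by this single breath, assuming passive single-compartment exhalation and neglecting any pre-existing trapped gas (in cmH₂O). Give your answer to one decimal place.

Vt = flow × Ti = 0.65 L/s × 0.72 s × 1000 mL/L = 468.0 mL.
R = (PIP − Pplat)/V̇ = (30.0 − 24.5) / 0.65 = 5.5/0.65 = 8.462 cmH2O·s/L.
C = Vt/(Pplat − PEEP) = 468.0 / (24.5 − 10) = 468.0/14.5 = 32.276 mL/cmH2O.
τ = R × C = 8.462 × 0.03228 L/cmH2O = 0.2732 s.
Fraction remaining = e^(−Te/τ) = e^(−0.56/0.2732) = 0.1288; trapped volume = 468.0 × 0.1288 = 60.278 mL.
Additional alveolar pressure from trapping ≈ V_trapped / C = 60.278 / 32.276 = 1.868 cmH2O.

1.9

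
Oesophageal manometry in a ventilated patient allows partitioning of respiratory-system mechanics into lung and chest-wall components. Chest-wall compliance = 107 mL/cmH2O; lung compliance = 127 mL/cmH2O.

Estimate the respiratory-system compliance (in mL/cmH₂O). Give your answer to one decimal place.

58.1

Lung and chest wall are elastances in series: 1/Crs = 1/CL + 1/Ccw.
1/Crs = 1/127 + 1/107 = 0.01722.
Crs = 58.072 mL/cmH2O.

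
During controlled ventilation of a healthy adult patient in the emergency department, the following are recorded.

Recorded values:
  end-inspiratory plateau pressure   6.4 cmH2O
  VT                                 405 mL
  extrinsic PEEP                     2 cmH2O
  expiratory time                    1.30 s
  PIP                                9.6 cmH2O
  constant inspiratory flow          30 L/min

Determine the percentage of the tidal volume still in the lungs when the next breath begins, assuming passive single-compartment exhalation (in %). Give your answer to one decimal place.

Flow: 30 L/min ÷ 60 = 0.5 L/s.
R = (PIP − Pplat)/V̇ = (9.6 − 6.4) / 0.5 = 3.2/0.5 = 6.4 cmH2O·s/L.
C = Vt/(Pplat − PEEP) = 405.0 / (6.4 − 2) = 405.0/4.4 = 92.045 mL/cmH2O.
τ = R × C = 6.4 × 0.09205 L/cmH2O = 0.5891 s.
Fraction remaining at end-expiration = e^(−Te/τ) = e^(−1.30/0.5891) = 0.1101 → 11.01%.

11.0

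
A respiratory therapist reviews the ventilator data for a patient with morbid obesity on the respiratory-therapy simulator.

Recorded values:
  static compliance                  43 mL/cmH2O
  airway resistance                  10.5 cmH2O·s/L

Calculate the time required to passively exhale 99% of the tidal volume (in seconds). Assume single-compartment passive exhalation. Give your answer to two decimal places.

2.08

τ = R × C = 10.5 × 43 mL/cmH2O = 10.5 × 0.043 L/cmH2O = 0.4515 s.
Exhaled fraction f = 1 − e^(−t/τ) → t = −τ·ln(1 − f) = −0.4515·ln(0.01) = 2.079 s.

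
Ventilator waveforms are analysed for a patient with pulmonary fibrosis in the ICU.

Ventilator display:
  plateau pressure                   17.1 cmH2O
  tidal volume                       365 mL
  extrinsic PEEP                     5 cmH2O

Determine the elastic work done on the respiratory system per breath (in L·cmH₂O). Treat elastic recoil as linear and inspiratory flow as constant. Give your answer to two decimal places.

2.21

Elastic work ≈ ½ × (Pplat − PEEP) × Vt = 0.5 × (17.1 − 5) × 0.365 L = 0.5 × 12.1 × 0.365 = 2.208 L·cmH2O.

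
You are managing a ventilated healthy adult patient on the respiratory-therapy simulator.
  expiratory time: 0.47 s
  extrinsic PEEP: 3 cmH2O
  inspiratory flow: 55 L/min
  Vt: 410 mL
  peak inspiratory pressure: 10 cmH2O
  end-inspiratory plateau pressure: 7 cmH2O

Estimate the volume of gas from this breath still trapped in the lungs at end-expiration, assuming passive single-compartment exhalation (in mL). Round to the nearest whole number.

Flow: 55 L/min ÷ 60 = 0.9167 L/s.
R = (PIP − Pplat)/V̇ = (10 − 7) / 0.9167 = 3.0/0.9167 = 3.273 cmH2O·s/L.
C = Vt/(Pplat − PEEP) = 410.0 / (7 − 3) = 410.0/4.0 = 102.5 mL/cmH2O.
τ = R × C = 3.273 × 0.1025 L/cmH2O = 0.3355 s.
Fraction remaining = e^(−Te/τ) = e^(−0.47/0.3355) = 0.2464.
Trapped volume = 410.0 × 0.2464 = 101.02 mL.

101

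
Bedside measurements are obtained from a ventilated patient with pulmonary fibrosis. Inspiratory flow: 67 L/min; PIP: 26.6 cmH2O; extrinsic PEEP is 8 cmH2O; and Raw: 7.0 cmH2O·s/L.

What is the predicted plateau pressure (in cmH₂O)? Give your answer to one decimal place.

18.8

Flow: 67 L/min ÷ 60 = 1.1167 L/s.
Pplat = PIP − Raw × flow = 26.6 − 7.0 × 1.1167 = 26.6 − 7.817 = 18.783 cmH2O.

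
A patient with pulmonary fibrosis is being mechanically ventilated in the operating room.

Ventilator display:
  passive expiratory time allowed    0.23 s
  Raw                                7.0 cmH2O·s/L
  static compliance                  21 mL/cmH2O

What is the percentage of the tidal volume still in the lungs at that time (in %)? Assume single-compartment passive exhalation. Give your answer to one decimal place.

20.9

τ = R × C = 7.0 × 21 mL/cmH2O = 7.0 × 0.021 L/cmH2O = 0.147 s.
Passive exhalation: V(t)/V₀ = e^(−t/τ) = e^(−0.23/0.147) = 0.2092.
Fraction remaining = 0.2092 → 20.92%.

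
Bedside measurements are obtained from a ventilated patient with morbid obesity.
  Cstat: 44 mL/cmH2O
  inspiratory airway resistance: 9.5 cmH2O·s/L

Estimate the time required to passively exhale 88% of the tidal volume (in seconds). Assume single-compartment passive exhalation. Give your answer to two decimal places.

τ = R × C = 9.5 × 44 mL/cmH2O = 9.5 × 0.044 L/cmH2O = 0.418 s.
Exhaled fraction f = 1 − e^(−t/τ) → t = −τ·ln(1 − f) = −0.418·ln(0.12) = 0.8863 s.

0.89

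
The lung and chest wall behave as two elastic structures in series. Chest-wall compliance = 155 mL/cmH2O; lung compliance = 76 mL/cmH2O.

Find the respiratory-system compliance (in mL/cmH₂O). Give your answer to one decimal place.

51.0

Lung and chest wall are elastances in series: 1/Crs = 1/CL + 1/Ccw.
1/Crs = 1/76 + 1/155 = 0.01961.
Crs = 50.994 mL/cmH2O.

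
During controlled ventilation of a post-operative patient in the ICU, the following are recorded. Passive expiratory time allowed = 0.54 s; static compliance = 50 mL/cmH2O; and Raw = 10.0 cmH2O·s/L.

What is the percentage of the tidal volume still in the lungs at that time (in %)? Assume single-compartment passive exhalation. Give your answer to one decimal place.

τ = R × C = 10.0 × 50 mL/cmH2O = 10.0 × 0.050 L/cmH2O = 0.5 s.
Passive exhalation: V(t)/V₀ = e^(−t/τ) = e^(−0.54/0.5) = 0.3396.
Fraction remaining = 0.3396 → 33.96%.

34.0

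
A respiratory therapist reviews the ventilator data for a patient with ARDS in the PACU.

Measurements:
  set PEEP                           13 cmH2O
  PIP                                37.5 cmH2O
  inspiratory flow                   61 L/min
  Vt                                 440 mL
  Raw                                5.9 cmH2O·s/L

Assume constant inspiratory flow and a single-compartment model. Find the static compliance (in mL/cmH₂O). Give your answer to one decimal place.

Flow: 61 L/min ÷ 60 = 1.0167 L/s.
Equation of motion (constant flow): PIP = Vt/C + R·V̇ + PEEP.
Vt/C = PIP − R·V̇ − PEEP = 37.5 − 5.9×1.0167 − 13 = 37.5 − 5.999 − 13 = 18.501 cmH2O.
C = Vt / 18.501 = 440 / 18.501 = 23.782 mL/cmH2O.

23.8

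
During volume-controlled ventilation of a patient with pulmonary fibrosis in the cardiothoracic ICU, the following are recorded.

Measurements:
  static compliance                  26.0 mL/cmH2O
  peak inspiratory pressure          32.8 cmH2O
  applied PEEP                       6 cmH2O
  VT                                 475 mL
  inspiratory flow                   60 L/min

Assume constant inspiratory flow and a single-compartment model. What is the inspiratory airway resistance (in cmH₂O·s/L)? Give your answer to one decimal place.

8.5

Flow: 60 L/min ÷ 60 = 1 L/s.
Equation of motion (constant flow): PIP = Vt/C + R·V̇ + PEEP.
R·V̇ = PIP − Vt/C − PEEP = 32.8 − 475/26.0 − 6 = 32.8 − 18.269 − 6 = 8.531 cmH2O.
R = 8.531 / 1 = 8.531 cmH2O·s/L.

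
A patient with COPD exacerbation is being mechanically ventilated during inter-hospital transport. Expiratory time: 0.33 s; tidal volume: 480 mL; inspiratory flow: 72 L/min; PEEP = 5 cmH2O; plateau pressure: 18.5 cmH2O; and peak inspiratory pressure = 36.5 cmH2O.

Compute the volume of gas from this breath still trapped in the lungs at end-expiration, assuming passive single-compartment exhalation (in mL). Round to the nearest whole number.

259

Flow: 72 L/min ÷ 60 = 1.2 L/s.
R = (PIP − Pplat)/V̇ = (36.5 − 18.5) / 1.2 = 18.0/1.2 = 15.0 cmH2O·s/L.
C = Vt/(Pplat − PEEP) = 480.0 / (18.5 − 5) = 480.0/13.5 = 35.556 mL/cmH2O.
τ = R × C = 15.0 × 0.03556 L/cmH2O = 0.5334 s.
Fraction remaining = e^(−Te/τ) = e^(−0.33/0.5334) = 0.5387.
Trapped volume = 480.0 × 0.5387 = 258.58 mL.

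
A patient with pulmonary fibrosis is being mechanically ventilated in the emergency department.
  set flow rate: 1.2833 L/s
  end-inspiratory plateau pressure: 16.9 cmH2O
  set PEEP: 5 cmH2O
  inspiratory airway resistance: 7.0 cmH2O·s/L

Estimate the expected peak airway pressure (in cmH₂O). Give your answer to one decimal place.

PIP = Pplat + Raw × flow = 16.9 + 7.0 × 1.2833 = 16.9 + 8.983 = 25.883 cmH2O.

25.9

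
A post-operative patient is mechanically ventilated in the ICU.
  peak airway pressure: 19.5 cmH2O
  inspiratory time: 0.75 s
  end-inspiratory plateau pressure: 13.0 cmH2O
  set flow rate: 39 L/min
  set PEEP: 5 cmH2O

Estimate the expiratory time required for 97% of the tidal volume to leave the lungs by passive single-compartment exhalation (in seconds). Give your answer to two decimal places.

Flow: 39 L/min ÷ 60 = 0.65 L/s.
Vt = flow × Ti = 0.65 L/s × 0.75 s × 1000 mL/L = 487.5 mL.
R = (PIP − Pplat)/V̇ = (19.5 − 13.0) / 0.65 = 6.5/0.65 = 10.0 cmH2O·s/L.
C = Vt/(Pplat − PEEP) = 487.5 / (13.0 − 5) = 487.5/8.0 = 60.938 mL/cmH2O.
τ = R × C = 10.0 × 0.06094 L/cmH2O = 0.6094 s.
t = −τ·ln(1 − 0.97) = −0.6094·ln(0.03) = 2.137 s.

2.14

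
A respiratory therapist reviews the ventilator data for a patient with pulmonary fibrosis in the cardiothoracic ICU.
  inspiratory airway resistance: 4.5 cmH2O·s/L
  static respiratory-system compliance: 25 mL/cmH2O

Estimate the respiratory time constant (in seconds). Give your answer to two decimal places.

τ = R × C = 4.5 × 25 mL/cmH2O = 4.5 × 0.025 L/cmH2O = 0.1125 s.

0.11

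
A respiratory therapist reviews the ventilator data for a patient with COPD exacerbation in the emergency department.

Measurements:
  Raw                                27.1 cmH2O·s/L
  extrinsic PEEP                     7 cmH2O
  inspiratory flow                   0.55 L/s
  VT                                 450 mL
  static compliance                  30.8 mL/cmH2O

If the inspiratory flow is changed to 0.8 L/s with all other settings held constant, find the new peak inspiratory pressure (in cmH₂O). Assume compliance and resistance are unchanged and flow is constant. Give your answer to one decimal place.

PIP = Vt/C + R·V̇ + PEEP (constant-flow equation of motion).
Only the resistive term changes: ΔPIP = R × ΔV̇ = 27.1 × (0.8 − 0.55) = 27.1 × 0.25 = 6.775 cmH2O.
Original PIP = 450/30.8 + 27.1×0.55 + 7 = 36.515 cmH2O; new PIP = 36.515 + (6.775) = 43.29 cmH2O.

43.3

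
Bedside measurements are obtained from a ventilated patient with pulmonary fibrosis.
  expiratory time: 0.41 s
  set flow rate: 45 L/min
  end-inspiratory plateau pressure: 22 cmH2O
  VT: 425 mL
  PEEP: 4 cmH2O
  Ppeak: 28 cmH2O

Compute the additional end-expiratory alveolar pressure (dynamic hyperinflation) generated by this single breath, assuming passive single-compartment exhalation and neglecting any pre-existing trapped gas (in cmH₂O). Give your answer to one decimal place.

Flow: 45 L/min ÷ 60 = 0.75 L/s.
R = (PIP − Pplat)/V̇ = (28 − 22) / 0.75 = 6.0/0.75 = 8.0 cmH2O·s/L.
C = Vt/(Pplat − PEEP) = 425.0 / (22 − 4) = 425.0/18.0 = 23.611 mL/cmH2O.
τ = R × C = 8.0 × 0.02361 L/cmH2O = 0.1889 s.
Fraction remaining = e^(−Te/τ) = e^(−0.41/0.1889) = 0.1141; trapped volume = 425.0 × 0.1141 = 48.493 mL.
Additional alveolar pressure from trapping ≈ V_trapped / C = 48.493 / 23.611 = 2.054 cmH2O.

2.1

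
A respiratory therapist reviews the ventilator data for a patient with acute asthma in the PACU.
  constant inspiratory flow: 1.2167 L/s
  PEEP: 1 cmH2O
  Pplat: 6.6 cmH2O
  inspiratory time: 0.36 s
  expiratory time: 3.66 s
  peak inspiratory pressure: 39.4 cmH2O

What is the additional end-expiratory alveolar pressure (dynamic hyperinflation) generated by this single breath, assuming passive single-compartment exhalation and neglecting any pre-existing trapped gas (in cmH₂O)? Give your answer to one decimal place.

1.0

Vt = flow × Ti = 1.2167 L/s × 0.36 s × 1000 mL/L = 438.01 mL.
R = (PIP − Pplat)/V̇ = (39.4 − 6.6) / 1.2167 = 32.8/1.2167 = 26.958 cmH2O·s/L.
C = Vt/(Pplat − PEEP) = 438.01 / (6.6 − 1) = 438.01/5.6 = 78.216 mL/cmH2O.
τ = R × C = 26.958 × 0.07822 L/cmH2O = 2.109 s.
Fraction remaining = e^(−Te/τ) = e^(−3.66/2.109) = 0.1763; trapped volume = 438.01 × 0.1763 = 77.221 mL.
Additional alveolar pressure from trapping ≈ V_trapped / C = 77.221 / 78.216 = 0.9873 cmH2O.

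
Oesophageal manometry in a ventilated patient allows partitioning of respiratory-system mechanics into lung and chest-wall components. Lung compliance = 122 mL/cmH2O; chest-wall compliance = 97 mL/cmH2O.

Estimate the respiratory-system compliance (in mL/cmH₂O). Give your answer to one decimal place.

Lung and chest wall are elastances in series: 1/Crs = 1/CL + 1/Ccw.
1/Crs = 1/122 + 1/97 = 0.01851.
Crs = 54.025 mL/cmH2O.

54.0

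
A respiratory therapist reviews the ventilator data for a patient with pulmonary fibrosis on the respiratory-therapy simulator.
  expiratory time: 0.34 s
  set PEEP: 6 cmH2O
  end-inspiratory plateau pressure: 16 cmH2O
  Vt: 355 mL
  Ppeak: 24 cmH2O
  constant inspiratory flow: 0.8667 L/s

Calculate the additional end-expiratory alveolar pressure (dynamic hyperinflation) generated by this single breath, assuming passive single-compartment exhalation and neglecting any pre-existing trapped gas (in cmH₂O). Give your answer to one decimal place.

R = (PIP − Pplat)/V̇ = (24 − 16) / 0.8667 = 8.0/0.8667 = 9.23 cmH2O·s/L.
C = Vt/(Pplat − PEEP) = 355.0 / (16 − 6) = 355.0/10.0 = 35.5 mL/cmH2O.
τ = R × C = 9.23 × 0.0355 L/cmH2O = 0.3277 s.
Fraction remaining = e^(−Te/τ) = e^(−0.34/0.3277) = 0.3543; trapped volume = 355.0 × 0.3543 = 125.78 mL.
Additional alveolar pressure from trapping ≈ V_trapped / C = 125.78 / 35.5 = 3.543 cmH2O.

3.5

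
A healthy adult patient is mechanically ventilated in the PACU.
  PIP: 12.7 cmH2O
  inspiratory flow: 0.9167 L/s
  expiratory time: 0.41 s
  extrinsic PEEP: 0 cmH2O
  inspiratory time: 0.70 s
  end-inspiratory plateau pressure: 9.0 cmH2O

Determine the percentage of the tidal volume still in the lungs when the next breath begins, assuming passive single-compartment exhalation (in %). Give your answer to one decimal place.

Vt = flow × Ti = 0.9167 L/s × 0.70 s × 1000 mL/L = 641.69 mL.
R = (PIP − Pplat)/V̇ = (12.7 − 9.0) / 0.9167 = 3.7/0.9167 = 4.036 cmH2O·s/L.
C = Vt/(Pplat − PEEP) = 641.69 / (9.0 − 0) = 641.69/9.0 = 71.299 mL/cmH2O.
τ = R × C = 4.036 × 0.0713 L/cmH2O = 0.2878 s.
Fraction remaining at end-expiration = e^(−Te/τ) = e^(−0.41/0.2878) = 0.2406 → 24.06%.

24.1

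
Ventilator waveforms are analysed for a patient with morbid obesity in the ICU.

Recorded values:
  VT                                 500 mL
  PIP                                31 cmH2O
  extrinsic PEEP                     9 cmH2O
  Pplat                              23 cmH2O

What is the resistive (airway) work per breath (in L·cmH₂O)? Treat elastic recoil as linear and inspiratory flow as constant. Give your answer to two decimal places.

With constant inspiratory flow the resistive pressure is constant at PIP − Pplat = 31 − 23 = 8.0 cmH2O, so resistive work = 8.0 × 0.500 = 4.0 L·cmH2O.

4.00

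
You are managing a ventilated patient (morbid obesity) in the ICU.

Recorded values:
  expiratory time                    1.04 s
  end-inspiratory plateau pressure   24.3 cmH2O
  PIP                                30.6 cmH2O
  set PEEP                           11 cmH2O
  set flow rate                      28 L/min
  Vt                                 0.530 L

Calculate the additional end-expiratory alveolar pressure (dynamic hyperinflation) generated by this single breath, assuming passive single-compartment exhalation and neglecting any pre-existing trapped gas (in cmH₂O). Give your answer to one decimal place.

Flow: 28 L/min ÷ 60 = 0.4667 L/s.
R = (PIP − Pplat)/V̇ = (30.6 − 24.3) / 0.4667 = 6.3/0.4667 = 13.499 cmH2O·s/L.
C = Vt/(Pplat − PEEP) = 530.0 / (24.3 − 11) = 530.0/13.3 = 39.85 mL/cmH2O.
τ = R × C = 13.499 × 0.03985 L/cmH2O = 0.5379 s.
Fraction remaining = e^(−Te/τ) = e^(−1.04/0.5379) = 0.1446; trapped volume = 530.0 × 0.1446 = 76.638 mL.
Additional alveolar pressure from trapping ≈ V_trapped / C = 76.638 / 39.85 = 1.923 cmH2O.

1.9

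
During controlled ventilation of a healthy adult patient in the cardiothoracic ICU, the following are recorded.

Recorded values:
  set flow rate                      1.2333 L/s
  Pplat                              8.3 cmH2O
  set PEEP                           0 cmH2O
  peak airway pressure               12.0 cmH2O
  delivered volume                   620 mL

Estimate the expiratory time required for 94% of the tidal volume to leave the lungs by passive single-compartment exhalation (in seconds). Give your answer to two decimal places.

R = (PIP − Pplat)/V̇ = (12.0 − 8.3) / 1.2333 = 3.7/1.2333 = 3.0 cmH2O·s/L.
C = Vt/(Pplat − PEEP) = 620.0 / (8.3 − 0) = 620.0/8.3 = 74.699 mL/cmH2O.
τ = R × C = 3.0 × 0.0747 L/cmH2O = 0.2241 s.
t = −τ·ln(1 − 0.94) = −0.2241·ln(0.06) = 0.6305 s.

0.63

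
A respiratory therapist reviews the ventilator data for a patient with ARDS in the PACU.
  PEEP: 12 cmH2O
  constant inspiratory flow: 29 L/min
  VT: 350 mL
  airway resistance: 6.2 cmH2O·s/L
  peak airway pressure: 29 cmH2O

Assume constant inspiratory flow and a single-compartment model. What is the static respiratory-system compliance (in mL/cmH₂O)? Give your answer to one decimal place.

Flow: 29 L/min ÷ 60 = 0.4833 L/s.
Equation of motion (constant flow): PIP = Vt/C + R·V̇ + PEEP.
Vt/C = PIP − R·V̇ − PEEP = 29 − 6.2×0.4833 − 12 = 29 − 2.996 − 12 = 14.004 cmH2O.
C = Vt / 14.004 = 350 / 14.004 = 24.993 mL/cmH2O.

25.0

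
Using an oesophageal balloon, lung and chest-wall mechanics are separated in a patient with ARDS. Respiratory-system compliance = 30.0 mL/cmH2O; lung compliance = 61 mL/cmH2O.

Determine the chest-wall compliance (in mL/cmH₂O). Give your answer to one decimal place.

59.0

1/Ccw = 1/Crs − 1/CL.
1/Ccw = 1/30.0 − 1/61 = 0.01694.
Ccw = 59.032 mL/cmH2O.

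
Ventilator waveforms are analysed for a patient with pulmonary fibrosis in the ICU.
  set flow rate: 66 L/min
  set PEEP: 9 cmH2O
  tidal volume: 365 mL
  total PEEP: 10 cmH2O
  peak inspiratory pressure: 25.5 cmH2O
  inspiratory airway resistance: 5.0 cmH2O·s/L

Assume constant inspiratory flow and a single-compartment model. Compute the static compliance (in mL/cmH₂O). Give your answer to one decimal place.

36.5

Flow: 66 L/min ÷ 60 = 1.1 L/s.
Total PEEP = 10 cmH2O (set 9 + intrinsic 1); this is the baseline alveolar pressure.
Equation of motion (constant flow): PIP = Vt/C + R·V̇ + PEEP.
Vt/C = PIP − R·V̇ − PEEP = 25.5 − 5.0×1.1 − 10 = 25.5 − 5.5 − 10 = 10.0 cmH2O.
C = Vt / 10.0 = 365 / 10.0 = 36.5 mL/cmH2O.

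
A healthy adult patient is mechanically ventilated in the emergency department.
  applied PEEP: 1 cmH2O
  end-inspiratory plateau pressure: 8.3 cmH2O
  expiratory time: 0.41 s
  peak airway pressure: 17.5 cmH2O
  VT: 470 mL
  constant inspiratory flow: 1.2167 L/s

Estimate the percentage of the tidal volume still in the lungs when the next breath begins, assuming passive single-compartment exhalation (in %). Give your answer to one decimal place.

R = (PIP − Pplat)/V̇ = (17.5 − 8.3) / 1.2167 = 9.2/1.2167 = 7.561 cmH2O·s/L.
C = Vt/(Pplat − PEEP) = 470.0 / (8.3 − 1) = 470.0/7.3 = 64.384 mL/cmH2O.
τ = R × C = 7.561 × 0.06438 L/cmH2O = 0.4868 s.
Fraction remaining at end-expiration = e^(−Te/τ) = e^(−0.41/0.4868) = 0.4307 → 43.07%.

43.1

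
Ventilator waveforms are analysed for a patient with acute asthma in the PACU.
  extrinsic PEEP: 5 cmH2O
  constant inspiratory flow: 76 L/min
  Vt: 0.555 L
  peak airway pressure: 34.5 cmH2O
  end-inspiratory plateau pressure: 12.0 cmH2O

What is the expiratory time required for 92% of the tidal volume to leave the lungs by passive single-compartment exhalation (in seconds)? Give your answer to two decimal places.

Flow: 76 L/min ÷ 60 = 1.2667 L/s.
R = (PIP − Pplat)/V̇ = (34.5 − 12.0) / 1.2667 = 22.5/1.2667 = 17.763 cmH2O·s/L.
C = Vt/(Pplat − PEEP) = 555.0 / (12.0 − 5) = 555.0/7.0 = 79.286 mL/cmH2O.
τ = R × C = 17.763 × 0.07929 L/cmH2O = 1.408 s.
t = −τ·ln(1 − 0.92) = −1.408·ln(0.08) = 3.556 s.

3.56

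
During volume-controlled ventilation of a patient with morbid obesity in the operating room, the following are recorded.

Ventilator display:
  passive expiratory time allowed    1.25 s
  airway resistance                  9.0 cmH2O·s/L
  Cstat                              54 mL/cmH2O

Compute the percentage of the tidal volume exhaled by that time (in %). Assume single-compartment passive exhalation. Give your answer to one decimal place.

τ = R × C = 9.0 × 54 mL/cmH2O = 9.0 × 0.054 L/cmH2O = 0.486 s.
Passive exhalation: V(t)/V₀ = e^(−t/τ) = e^(−1.25/0.486) = 0.07638.
Fraction exhaled = 1 − 0.07638 = 0.9236 → 92.36%.

92.4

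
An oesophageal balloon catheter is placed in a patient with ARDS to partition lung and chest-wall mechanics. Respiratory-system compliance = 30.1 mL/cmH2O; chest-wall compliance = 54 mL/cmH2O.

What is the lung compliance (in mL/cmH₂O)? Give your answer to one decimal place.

68.0

1/CL = 1/Crs − 1/Ccw.
1/CL = 1/30.1 − 1/54 = 0.0147.
CL = 68.027 mL/cmH2O.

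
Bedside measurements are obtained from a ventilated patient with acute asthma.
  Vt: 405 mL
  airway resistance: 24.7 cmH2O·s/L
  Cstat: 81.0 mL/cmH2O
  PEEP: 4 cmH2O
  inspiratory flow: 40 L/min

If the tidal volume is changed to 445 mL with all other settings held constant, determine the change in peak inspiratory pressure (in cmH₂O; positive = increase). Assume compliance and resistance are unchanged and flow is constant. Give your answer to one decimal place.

PIP = Vt/C + R·V̇ + PEEP (constant-flow equation of motion).
Only the elastic term changes: ΔPIP = ΔVt / C = (445 − 405) / 81.0 = 0.4938 cmH2O.

0.5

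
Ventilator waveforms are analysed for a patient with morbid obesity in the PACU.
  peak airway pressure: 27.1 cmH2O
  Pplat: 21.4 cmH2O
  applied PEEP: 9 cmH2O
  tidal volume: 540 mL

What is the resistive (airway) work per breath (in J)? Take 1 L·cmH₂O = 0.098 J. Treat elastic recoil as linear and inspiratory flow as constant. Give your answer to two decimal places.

0.30

With constant inspiratory flow the resistive pressure is constant at PIP − Pplat = 27.1 − 21.4 = 5.7 cmH2O, so resistive work = 5.7 × 0.540 = 3.078 L·cmH2O.
× 0.098 J/(L·cmH2O) → 0.3016 J.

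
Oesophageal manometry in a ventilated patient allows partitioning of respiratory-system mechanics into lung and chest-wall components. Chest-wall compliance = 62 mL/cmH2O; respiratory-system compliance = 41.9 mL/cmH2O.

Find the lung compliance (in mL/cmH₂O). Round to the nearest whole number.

129

1/CL = 1/Crs − 1/Ccw.
1/CL = 1/41.9 − 1/62 = 0.007737.
CL = 129.25 mL/cmH2O.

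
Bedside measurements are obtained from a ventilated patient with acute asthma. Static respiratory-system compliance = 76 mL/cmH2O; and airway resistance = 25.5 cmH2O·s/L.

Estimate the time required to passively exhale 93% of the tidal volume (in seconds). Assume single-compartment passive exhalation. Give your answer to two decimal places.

5.15

τ = R × C = 25.5 × 76 mL/cmH2O = 25.5 × 0.076 L/cmH2O = 1.938 s.
Exhaled fraction f = 1 − e^(−t/τ) → t = −τ·ln(1 − f) = −1.938·ln(0.07) = 5.154 s.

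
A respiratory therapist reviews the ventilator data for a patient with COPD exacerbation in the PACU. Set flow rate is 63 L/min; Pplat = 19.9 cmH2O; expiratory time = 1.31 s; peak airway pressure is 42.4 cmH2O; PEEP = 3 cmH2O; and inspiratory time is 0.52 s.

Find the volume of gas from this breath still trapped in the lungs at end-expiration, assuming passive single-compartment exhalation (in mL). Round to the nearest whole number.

82

Flow: 63 L/min ÷ 60 = 1.05 L/s.
Vt = flow × Ti = 1.05 L/s × 0.52 s × 1000 mL/L = 546.0 mL.
R = (PIP − Pplat)/V̇ = (42.4 − 19.9) / 1.05 = 22.5/1.05 = 21.429 cmH2O·s/L.
C = Vt/(Pplat − PEEP) = 546.0 / (19.9 − 3) = 546.0/16.9 = 32.308 mL/cmH2O.
τ = R × C = 21.429 × 0.03231 L/cmH2O = 0.6924 s.
Fraction remaining = e^(−Te/τ) = e^(−1.31/0.6924) = 0.1508.
Trapped volume = 546.0 × 0.1508 = 82.337 mL.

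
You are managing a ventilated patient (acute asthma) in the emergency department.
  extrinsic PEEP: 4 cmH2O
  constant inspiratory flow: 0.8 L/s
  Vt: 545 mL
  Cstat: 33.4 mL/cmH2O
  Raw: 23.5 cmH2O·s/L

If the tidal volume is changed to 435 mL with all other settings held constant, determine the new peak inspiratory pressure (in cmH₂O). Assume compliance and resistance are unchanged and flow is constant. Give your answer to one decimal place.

PIP = Vt/C + R·V̇ + PEEP (constant-flow equation of motion).
Only the elastic term changes: ΔPIP = ΔVt / C = (435 − 545) / 33.4 = -3.293 cmH2O.
Original PIP = 545/33.4 + 23.5×0.8 + 4 = 39.117 cmH2O; new PIP = 39.117 + (-3.293) = 35.824 cmH2O.

35.8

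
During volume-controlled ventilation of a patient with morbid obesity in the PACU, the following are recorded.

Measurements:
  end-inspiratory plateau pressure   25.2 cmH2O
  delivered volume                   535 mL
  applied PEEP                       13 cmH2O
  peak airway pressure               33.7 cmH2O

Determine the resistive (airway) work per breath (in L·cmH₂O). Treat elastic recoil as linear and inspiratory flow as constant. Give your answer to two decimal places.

4.55

With constant inspiratory flow the resistive pressure is constant at PIP − Pplat = 33.7 − 25.2 = 8.5 cmH2O, so resistive work = 8.5 × 0.535 = 4.548 L·cmH2O.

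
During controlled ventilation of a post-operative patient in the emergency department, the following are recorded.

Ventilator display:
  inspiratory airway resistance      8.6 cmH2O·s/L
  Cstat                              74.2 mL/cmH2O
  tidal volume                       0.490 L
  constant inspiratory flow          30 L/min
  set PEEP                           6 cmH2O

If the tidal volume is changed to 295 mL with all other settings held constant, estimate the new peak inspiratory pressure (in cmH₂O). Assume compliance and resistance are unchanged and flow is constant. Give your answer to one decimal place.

Flow: 30 L/min ÷ 60 = 0.5 L/s.
PIP = Vt/C + R·V̇ + PEEP (constant-flow equation of motion).
Only the elastic term changes: ΔPIP = ΔVt / C = (295 − 490) / 74.2 = -2.628 cmH2O.
Original PIP = 490/74.2 + 8.6×0.5 + 6 = 16.904 cmH2O; new PIP = 16.904 + (-2.628) = 14.276 cmH2O.

14.3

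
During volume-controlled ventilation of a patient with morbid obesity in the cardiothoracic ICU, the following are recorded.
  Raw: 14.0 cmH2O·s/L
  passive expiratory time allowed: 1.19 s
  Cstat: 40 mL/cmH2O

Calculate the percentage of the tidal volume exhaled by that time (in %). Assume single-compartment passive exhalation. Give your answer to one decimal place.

88.1

τ = R × C = 14.0 × 40 mL/cmH2O = 14.0 × 0.040 L/cmH2O = 0.56 s.
Passive exhalation: V(t)/V₀ = e^(−t/τ) = e^(−1.19/0.56) = 0.1194.
Fraction exhaled = 1 − 0.1194 = 0.8806 → 88.06%.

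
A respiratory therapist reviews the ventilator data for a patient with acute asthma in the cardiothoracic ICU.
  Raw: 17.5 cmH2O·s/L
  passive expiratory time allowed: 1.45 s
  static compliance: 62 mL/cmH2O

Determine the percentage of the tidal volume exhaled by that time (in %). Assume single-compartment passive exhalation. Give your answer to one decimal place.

73.7

τ = R × C = 17.5 × 62 mL/cmH2O = 17.5 × 0.062 L/cmH2O = 1.085 s.
Passive exhalation: V(t)/V₀ = e^(−t/τ) = e^(−1.45/1.085) = 0.2628.
Fraction exhaled = 1 − 0.2628 = 0.7372 → 73.72%.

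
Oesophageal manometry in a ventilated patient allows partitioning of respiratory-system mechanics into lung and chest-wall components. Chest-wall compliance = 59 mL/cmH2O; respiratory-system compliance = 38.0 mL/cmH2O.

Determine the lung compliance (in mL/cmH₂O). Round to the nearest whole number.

107

1/CL = 1/Crs − 1/Ccw.
1/CL = 1/38.0 − 1/59 = 0.009367.
CL = 106.76 mL/cmH2O.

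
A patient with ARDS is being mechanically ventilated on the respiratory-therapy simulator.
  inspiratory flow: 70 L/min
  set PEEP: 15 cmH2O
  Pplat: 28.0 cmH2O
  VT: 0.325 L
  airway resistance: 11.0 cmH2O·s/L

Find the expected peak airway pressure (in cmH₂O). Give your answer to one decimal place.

40.8

Flow: 70 L/min ÷ 60 = 1.1667 L/s.
PIP = Pplat + Raw × flow = 28.0 + 11.0 × 1.1667 = 28.0 + 12.834 = 40.834 cmH2O.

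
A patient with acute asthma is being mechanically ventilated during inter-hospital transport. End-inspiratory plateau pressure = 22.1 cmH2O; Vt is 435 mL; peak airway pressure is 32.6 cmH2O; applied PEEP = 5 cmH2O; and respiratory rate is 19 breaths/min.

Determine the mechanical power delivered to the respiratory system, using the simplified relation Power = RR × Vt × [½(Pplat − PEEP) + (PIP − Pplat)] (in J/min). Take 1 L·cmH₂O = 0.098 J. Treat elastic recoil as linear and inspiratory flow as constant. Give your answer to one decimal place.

Per-breath work = Vt × [½(Pplat−PEEP) + (PIP−Pplat)] = 0.435 × [0.5×17.1 + 10.5] = 0.435 × 19.05 = 8.287 L·cmH2O.
Power = 19 × 8.287 = 157.45 L·cmH2O/min.
× 0.098 J/(L·cmH2O) → 15.43 J/min.

15.4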